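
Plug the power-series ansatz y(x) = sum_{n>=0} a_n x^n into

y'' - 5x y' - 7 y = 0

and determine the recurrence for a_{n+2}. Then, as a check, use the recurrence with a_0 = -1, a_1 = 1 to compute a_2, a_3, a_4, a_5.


Substitute y = sum_n a_n x^n.
y''(x) has coefficient (n+2)(n+1) a_{n+2} at x^n;
-5 x y'(x) has coefficient -5 n a_n at x^n (shift);
-7 y(x) has coefficient -7 a_n at x^n.
Matching x^n: (n+2)(n+1) a_{n+2} + (-5n - 7) a_n = 0.
Thus a_{n+2} = (5n + 7) / ((n+1)(n+2)) * a_n.

Check with a_0 = -1, a_1 = 1 (apply the recurrence for n = 0, 1, 2, 3): a_0 = -1, a_1 = 1, a_2 = -7/2, a_3 = 2, a_4 = -119/24, a_5 = 11/5.

a_(n+2) = (5n + 7) / ((n+1)(n+2)) * a_n; check: a_0 = -1, a_1 = 1, a_2 = -7/2, a_3 = 2, a_4 = -119/24, a_5 = 11/5


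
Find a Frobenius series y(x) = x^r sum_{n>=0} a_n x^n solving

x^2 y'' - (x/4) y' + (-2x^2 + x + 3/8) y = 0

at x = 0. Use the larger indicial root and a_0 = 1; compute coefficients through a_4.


Write in Frobenius form y'' + (p(x)/x) y' + (q(x)/x^2) y = 0:
  p(x) = -1/4,  q(x) = -2x^2 + x + 3/8.
Indicial equation: r(r-1) + (-1/4) r + (3/8) = 0 -> roots r_1 = 3/4, r_2 = 1/2.
Take r = r_1 = 3/4. Let y(x) = x^r sum_{n>=0} a_n x^n with a_0 = 1.
Substitute y = x^r sum a_n x^n and match x^{r+n}. The recurrence is
  D(n) a_n + 1 a_{n-1} - 2 a_{n-2} = 0,  where D(n) = (r+n)(r+n-1) + (-1/4)(r+n) + (3/8).
  a_n = [-1 a_{n-1} + 2 a_{n-2}] / D(n).
Since the indicial polynomial factors as (r - r_1)(r - r_2), D(n) = (r_1 + n - r_1)(r_1 + n - r_2) = n(n + 1/4).
Evaluating step by step (a_0 = 1):
  n = 1: D(1) = 1(1 + 1/4) = 5/4; numerator = -1(1) = -1; a_1 = (-1)/(5/4) = -4/5
  n = 2: D(2) = 2(2 + 1/4) = 9/2; numerator = -1(-4/5) + 2(1) = 14/5; a_2 = (14/5)/(9/2) = 28/45
  n = 3: D(3) = 3(3 + 1/4) = 39/4; numerator = -1(28/45) + 2(-4/5) = -20/9; a_3 = (-20/9)/(39/4) = -80/351
  n = 4: D(4) = 4(4 + 1/4) = 17; numerator = -1(-80/351) + 2(28/45) = 2584/1755; a_4 = (2584/1755)/(17) = 152/1755

r = 3/4; a_0 = 1; a_1 = -4/5; a_2 = 28/45; a_3 = -80/351; a_4 = 152/1755


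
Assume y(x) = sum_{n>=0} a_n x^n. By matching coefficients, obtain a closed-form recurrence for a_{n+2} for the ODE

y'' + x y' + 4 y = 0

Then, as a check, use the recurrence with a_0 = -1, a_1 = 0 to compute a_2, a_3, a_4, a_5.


Substitute y = sum_n a_n x^n.
y''(x) has coefficient (n+2)(n+1) a_{n+2} at x^n;
x y'(x) has coefficient n a_n at x^n (shift);
4 y(x) has coefficient 4 a_n at x^n.
Matching x^n: (n+2)(n+1) a_{n+2} + (n + 4) a_n = 0.
Thus a_{n+2} = (-n - 4) / ((n+1)(n+2)) * a_n.

Check with a_0 = -1, a_1 = 0 (apply the recurrence for n = 0, 1, 2, 3): a_0 = -1, a_1 = 0, a_2 = 2, a_3 = 0, a_4 = -1, a_5 = 0.

a_(n+2) = (-n - 4) / ((n+1)(n+2)) * a_n; check: a_0 = -1, a_1 = 0, a_2 = 2, a_3 = 0, a_4 = -1, a_5 = 0


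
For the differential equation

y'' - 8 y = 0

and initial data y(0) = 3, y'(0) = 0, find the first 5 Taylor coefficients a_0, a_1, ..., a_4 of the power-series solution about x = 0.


Ansatz: y(x) = sum_{n>=0} a_n x^n, so y'(x) = sum_{n>=1} n a_n x^(n-1) and y''(x) = sum_{n>=2} n(n-1) a_n x^(n-2).
Substitute into P(x) y'' + Q(x) y' + R(x) y = 0 with P(x) = 1, Q(x) = 0, R(x) = -8, and match powers of x.
Initial conditions: a_0 = 3, a_1 = 0.
Setting the coefficient of each power of x to zero and solving order by order (substituting the coefficients already found):
  x^0: 2 a_2 - 8 a_0 = 0  ->  2 a_2 = 8 a_0 = 24  ->  a_2 = 12
  x^1: 6 a_3 - 8 a_1 = 0  ->  6 a_3 = 8 a_1 = 0  ->  a_3 = 0
  x^2: 12 a_4 - 8 a_2 = 0  ->  12 a_4 = 8 a_2 = 96  ->  a_4 = 8
Truncated series: y(x) = 3 + 12 x^2 + 8 x^4 + O(x^5).

a_0 = 3; a_1 = 0; a_2 = 12; a_3 = 0; a_4 = 8


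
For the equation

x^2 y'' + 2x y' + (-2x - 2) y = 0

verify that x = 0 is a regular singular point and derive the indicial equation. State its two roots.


Divide by x^2 to reach normal form y'' + P_1(x) y' + P_2(x) y = 0 with P_1(x) = 2/x and P_2(x) = -2/x - 2/x^2.
x = 0 is a singular point because the y'-coefficient 2/x has a pole at x = 0 and the y-coefficient -2/x - 2/x^2 has a pole at x = 0.
It is a regular singular point because x P_1(x) = p(x) = 2 and x^2 P_2(x) = q(x) = -2x - 2 are polynomials, hence analytic at x = 0.
p(0) = 2,  q(0) = -2.
Indicial equation: r(r-1) + p(0) r + q(0) = 0, i.e. r^2 + (p(0) - 1) r + q(0) = 0, i.e. r^2 + 1 r - 2 = 0.
Discriminant: (1)^2 - 4(-2) = 9, so r = (-1 ± 3)/2.
Solving: r_1 = 1, r_2 = -2.

indicial: r^2 + 1 r - 2 = 0; roots r_1 = 1, r_2 = -2


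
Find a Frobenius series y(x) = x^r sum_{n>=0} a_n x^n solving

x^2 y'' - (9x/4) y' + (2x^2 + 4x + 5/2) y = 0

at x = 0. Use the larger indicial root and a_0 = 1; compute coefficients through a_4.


Write in Frobenius form y'' + (p(x)/x) y' + (q(x)/x^2) y = 0:
  p(x) = -9/4,  q(x) = 2x^2 + 4x + 5/2.
Indicial equation: r(r-1) + (-9/4) r + (5/2) = 0 -> roots r_1 = 2, r_2 = 5/4.
Take r = r_1 = 2. Let y(x) = x^r sum_{n>=0} a_n x^n with a_0 = 1.
Substitute y = x^r sum a_n x^n and match x^{r+n}. The recurrence is
  D(n) a_n + 4 a_{n-1} + 2 a_{n-2} = 0,  where D(n) = (r+n)(r+n-1) + (-9/4)(r+n) + (5/2).
  a_n = [-4 a_{n-1} - 2 a_{n-2}] / D(n).
Since the indicial polynomial factors as (r - r_1)(r - r_2), D(n) = (r_1 + n - r_1)(r_1 + n - r_2) = n(n + 3/4).
Evaluating step by step (a_0 = 1):
  n = 1: D(1) = 1(1 + 3/4) = 7/4; numerator = -4(1) = -4; a_1 = (-4)/(7/4) = -16/7
  n = 2: D(2) = 2(2 + 3/4) = 11/2; numerator = -4(-16/7) - 2(1) = 50/7; a_2 = (50/7)/(11/2) = 100/77
  n = 3: D(3) = 3(3 + 3/4) = 45/4; numerator = -4(100/77) - 2(-16/7) = -48/77; a_3 = (-48/77)/(45/4) = -64/1155
  n = 4: D(4) = 4(4 + 3/4) = 19; numerator = -4(-64/1155) - 2(100/77) = -392/165; a_4 = (-392/165)/(19) = -392/3135

r = 2; a_0 = 1; a_1 = -16/7; a_2 = 100/77; a_3 = -64/1155; a_4 = -392/3135


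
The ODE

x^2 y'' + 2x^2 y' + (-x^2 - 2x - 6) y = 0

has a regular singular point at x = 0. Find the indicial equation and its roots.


Divide by x^2 to reach normal form y'' + P_1(x) y' + P_2(x) y = 0 with P_1(x) = 2 and P_2(x) = -1 - 2/x - 6/x^2.
x = 0 is a singular point because the y-coefficient -1 - 2/x - 6/x^2 has a pole at x = 0.
It is a regular singular point because x P_1(x) = p(x) = 2x and x^2 P_2(x) = q(x) = -x^2 - 2x - 6 are polynomials, hence analytic at x = 0.
p(0) = 0,  q(0) = -6.
Indicial equation: r(r-1) + p(0) r + q(0) = 0, i.e. r^2 + (p(0) - 1) r + q(0) = 0, i.e. r^2 - 1 r - 6 = 0.
Discriminant: (-1)^2 - 4(-6) = 25, so r = (1 ± 5)/2.
Solving: r_1 = 3, r_2 = -2.

indicial: r^2 - 1 r - 6 = 0; roots r_1 = 3, r_2 = -2


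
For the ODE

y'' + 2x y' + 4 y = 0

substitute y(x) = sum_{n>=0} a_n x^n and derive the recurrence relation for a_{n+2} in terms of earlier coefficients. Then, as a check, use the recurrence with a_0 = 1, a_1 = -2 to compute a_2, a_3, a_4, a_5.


Substitute y = sum_n a_n x^n.
y''(x) has coefficient (n+2)(n+1) a_{n+2} at x^n;
2 x y'(x) has coefficient 2 n a_n at x^n (shift);
4 y(x) has coefficient 4 a_n at x^n.
Matching x^n: (n+2)(n+1) a_{n+2} + (2n + 4) a_n = 0.
Thus a_{n+2} = (-2n - 4) / ((n+1)(n+2)) * a_n.

Check with a_0 = 1, a_1 = -2 (apply the recurrence for n = 0, 1, 2, 3): a_0 = 1, a_1 = -2, a_2 = -2, a_3 = 2, a_4 = 4/3, a_5 = -1.

a_(n+2) = (-2n - 4) / ((n+1)(n+2)) * a_n; check: a_0 = 1, a_1 = -2, a_2 = -2, a_3 = 2, a_4 = 4/3, a_5 = -1


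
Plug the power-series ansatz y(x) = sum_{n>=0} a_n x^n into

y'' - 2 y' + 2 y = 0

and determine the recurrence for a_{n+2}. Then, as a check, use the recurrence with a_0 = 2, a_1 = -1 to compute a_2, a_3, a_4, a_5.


Substitute y = sum_n a_n x^n.
y''(x) has coefficient (n+2)(n+1) a_{n+2} at x^n;
-2 y'(x) has coefficient -2 (n+1) a_{n+1} at x^n;
2 y(x) has coefficient 2 a_n at x^n.
Matching x^n: (n+2)(n+1) a_{n+2} - 2 (n+1) a_{n+1} + 2 a_n = 0.
Thus a_{n+2} = [2 (n+1) a_{n+1} - 2 a_n] / ((n+1)(n+2)).

Check with a_0 = 2, a_1 = -1 (apply the recurrence for n = 0, 1, 2, 3): a_0 = 2, a_1 = -1, a_2 = -3, a_3 = -5/3, a_4 = -1/3, a_5 = 1/30.

a_(n+2) = [2 (n+1) a_(n+1) - 2 a_n] / ((n+1)(n+2)); check: a_0 = 2, a_1 = -1, a_2 = -3, a_3 = -5/3, a_4 = -1/3, a_5 = 1/30


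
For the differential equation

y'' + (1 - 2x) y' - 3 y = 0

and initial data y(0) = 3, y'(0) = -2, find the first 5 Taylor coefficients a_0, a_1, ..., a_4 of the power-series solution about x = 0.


Ansatz: y(x) = sum_{n>=0} a_n x^n, so y'(x) = sum_{n>=1} n a_n x^(n-1) and y''(x) = sum_{n>=2} n(n-1) a_n x^(n-2).
Substitute into P(x) y'' + Q(x) y' + R(x) y = 0 with P(x) = 1, Q(x) = 1 - 2x, R(x) = -3, and match powers of x.
Initial conditions: a_0 = 3, a_1 = -2.
Setting the coefficient of each power of x to zero and solving order by order (substituting the coefficients already found):
  x^0: 2 a_2 + a_1 - 3 a_0 = 0  ->  2 a_2 = -a_1 + 3 a_0 = 11  ->  a_2 = 11/2
  x^1: 6 a_3 + 2 a_2 - 5 a_1 = 0  ->  6 a_3 = -2 a_2 + 5 a_1 = -21  ->  a_3 = -7/2
  x^2: 12 a_4 + 3 a_3 - 7 a_2 = 0  ->  12 a_4 = -3 a_3 + 7 a_2 = 49  ->  a_4 = 49/12
Truncated series: y(x) = 3 - 2 x + (11/2) x^2 - (7/2) x^3 + (49/12) x^4 + O(x^5).

a_0 = 3; a_1 = -2; a_2 = 11/2; a_3 = -7/2; a_4 = 49/12


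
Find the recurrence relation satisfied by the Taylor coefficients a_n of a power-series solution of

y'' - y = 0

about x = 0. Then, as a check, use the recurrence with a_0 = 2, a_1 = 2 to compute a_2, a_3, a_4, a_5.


Substitute y = sum_n a_n x^n into y'' + (const) y = 0.
y''(x) = sum_{n>=0} (n+2)(n+1) a_{n+2} x^n.
The ODE becomes sum_n [(n+2)(n+1) a_{n+2} - 1 a_n] x^n = 0.
Setting each coefficient to zero gives the recurrence:
  (n+2)(n+1) a_{n+2} - 1 a_n = 0,
  a_{n+2} = 1 / ((n+1)(n+2)) a_n.

Check with a_0 = 2, a_1 = 2 (apply the recurrence for n = 0, 1, 2, 3): a_0 = 2, a_1 = 2, a_2 = 1, a_3 = 1/3, a_4 = 1/12, a_5 = 1/60.

a_{n+2} = 1/((n+1)(n+2)) * a_n; check: a_0 = 2, a_1 = 2, a_2 = 1, a_3 = 1/3, a_4 = 1/12, a_5 = 1/60


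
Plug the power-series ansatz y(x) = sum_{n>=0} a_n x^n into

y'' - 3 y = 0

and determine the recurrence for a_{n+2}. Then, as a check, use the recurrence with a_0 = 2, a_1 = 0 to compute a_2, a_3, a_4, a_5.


Substitute y = sum_n a_n x^n into y'' + (const) y = 0.
y''(x) = sum_{n>=0} (n+2)(n+1) a_{n+2} x^n.
The ODE becomes sum_n [(n+2)(n+1) a_{n+2} - 3 a_n] x^n = 0.
Setting each coefficient to zero gives the recurrence:
  (n+2)(n+1) a_{n+2} - 3 a_n = 0,
  a_{n+2} = 3 / ((n+1)(n+2)) a_n.

Check with a_0 = 2, a_1 = 0 (apply the recurrence for n = 0, 1, 2, 3): a_0 = 2, a_1 = 0, a_2 = 3, a_3 = 0, a_4 = 3/4, a_5 = 0.

a_{n+2} = 3/((n+1)(n+2)) * a_n; check: a_0 = 2, a_1 = 0, a_2 = 3, a_3 = 0, a_4 = 3/4, a_5 = 0


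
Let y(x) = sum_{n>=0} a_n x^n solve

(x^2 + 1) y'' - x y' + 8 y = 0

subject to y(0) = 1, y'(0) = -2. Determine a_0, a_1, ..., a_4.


Ansatz: y(x) = sum_{n>=0} a_n x^n, so y'(x) = sum_{n>=1} n a_n x^(n-1) and y''(x) = sum_{n>=2} n(n-1) a_n x^(n-2).
Substitute into P(x) y'' + Q(x) y' + R(x) y = 0 with P(x) = x^2 + 1, Q(x) = -x, R(x) = 8, and match powers of x.
Initial conditions: a_0 = 1, a_1 = -2.
Setting the coefficient of each power of x to zero and solving order by order (substituting the coefficients already found):
  x^0: 2 a_2 + 8 a_0 = 0  ->  2 a_2 = -8 a_0 = -8  ->  a_2 = -4
  x^1: 6 a_3 + 7 a_1 = 0  ->  6 a_3 = -7 a_1 = 14  ->  a_3 = 7/3
  x^2: 12 a_4 + 8 a_2 = 0  ->  12 a_4 = -8 a_2 = 32  ->  a_4 = 8/3
Truncated series: y(x) = 1 - 2 x - 4 x^2 + (7/3) x^3 + (8/3) x^4 + O(x^5).

a_0 = 1; a_1 = -2; a_2 = -4; a_3 = 7/3; a_4 = 8/3


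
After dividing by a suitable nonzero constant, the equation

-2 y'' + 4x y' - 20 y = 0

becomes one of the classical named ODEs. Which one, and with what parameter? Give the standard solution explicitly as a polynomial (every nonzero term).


All three coefficients share the factor -2; dividing through by -2 gives  y'' - 2x y' + 10 y = 0.
This matches the Hermite equation y'' - 2x y' + 2n y = 0 with 2n = 10, so n = 5; the polynomial solution is H_5(x).
With y = sum_k a_k x^k, matching x^k gives (k+2)(k+1) a_{k+2} = 2(k - n) a_k = 2(k - 5) a_k. The right side vanishes at k = 5, so the series with the parity of 5 terminates at degree 5.
Standard normalization: leading coefficient of H_n is 2^n, so a_5 = 2^5 = 32. Work downward with a_k = (k+1)(k+2) a_{k+2} / (2(k - n)):
  a_3 = (4)(5)(32) / (2(3 - 5)) = 640/(-4) = -160
  a_1 = (2)(3)(-160) / (2(1 - 5)) = -960/(-8) = 120
Hence H_5(x) = 32 x^5 - 160 x^3 + 120 x.

H_5(x); series = 32 x^5 - 160 x^3 + 120 x


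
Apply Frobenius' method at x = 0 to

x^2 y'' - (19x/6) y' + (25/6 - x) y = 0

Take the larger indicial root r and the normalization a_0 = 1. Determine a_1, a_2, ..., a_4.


Write in Frobenius form y'' + (p(x)/x) y' + (q(x)/x^2) y = 0:
  p(x) = -19/6,  q(x) = 25/6 - x.
Indicial equation: r(r-1) + (-19/6) r + (25/6) = 0 -> roots r_1 = 5/2, r_2 = 5/3.
Take r = r_1 = 5/2. Let y(x) = x^r sum_{n>=0} a_n x^n with a_0 = 1.
Substitute y = x^r sum a_n x^n and match x^{r+n}. The recurrence is
  D(n) a_n - 1 a_{n-1} = 0,  where D(n) = (r+n)(r+n-1) + (-19/6)(r+n) + (25/6).
  a_n = 1 / D(n) * a_{n-1}.
Since the indicial polynomial factors as (r - r_1)(r - r_2), D(n) = (r_1 + n - r_1)(r_1 + n - r_2) = n(n + 5/6).
Evaluating step by step (a_0 = 1):
  n = 1: D(1) = 1(1 + 5/6) = 11/6; numerator = 1(1) = 1; a_1 = (1)/(11/6) = 6/11
  n = 2: D(2) = 2(2 + 5/6) = 17/3; numerator = 1(6/11) = 6/11; a_2 = (6/11)/(17/3) = 18/187
  n = 3: D(3) = 3(3 + 5/6) = 23/2; numerator = 1(18/187) = 18/187; a_3 = (18/187)/(23/2) = 36/4301
  n = 4: D(4) = 4(4 + 5/6) = 58/3; numerator = 1(36/4301) = 36/4301; a_4 = (36/4301)/(58/3) = 54/124729

r = 5/2; a_0 = 1; a_1 = 6/11; a_2 = 18/187; a_3 = 36/4301; a_4 = 54/124729


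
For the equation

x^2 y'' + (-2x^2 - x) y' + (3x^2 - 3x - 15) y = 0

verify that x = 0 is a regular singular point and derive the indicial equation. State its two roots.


Divide by x^2 to reach normal form y'' + P_1(x) y' + P_2(x) y = 0 with P_1(x) = -2 - 1/x and P_2(x) = 3 - 3/x - 15/x^2.
x = 0 is a singular point because the y'-coefficient -2 - 1/x has a pole at x = 0 and the y-coefficient 3 - 3/x - 15/x^2 has a pole at x = 0.
It is a regular singular point because x P_1(x) = p(x) = -2x - 1 and x^2 P_2(x) = q(x) = 3x^2 - 3x - 15 are polynomials, hence analytic at x = 0.
p(0) = -1,  q(0) = -15.
Indicial equation: r(r-1) + p(0) r + q(0) = 0, i.e. r^2 + (p(0) - 1) r + q(0) = 0, i.e. r^2 - 2 r - 15 = 0.
Discriminant: (-2)^2 - 4(-15) = 64, so r = (2 ± 8)/2.
Solving: r_1 = 5, r_2 = -3.

indicial: r^2 - 2 r - 15 = 0; roots r_1 = 5, r_2 = -3


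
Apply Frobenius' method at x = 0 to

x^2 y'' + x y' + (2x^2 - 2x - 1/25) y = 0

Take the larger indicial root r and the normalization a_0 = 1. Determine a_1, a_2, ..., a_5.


Write in Frobenius form y'' + (p(x)/x) y' + (q(x)/x^2) y = 0:
  p(x) = 1,  q(x) = 2x^2 - 2x - 1/25.
Indicial equation: r(r-1) + (1) r + (-1/25) = 0 -> roots r_1 = 1/5, r_2 = -1/5.
Take r = r_1 = 1/5. Let y(x) = x^r sum_{n>=0} a_n x^n with a_0 = 1.
Substitute y = x^r sum a_n x^n and match x^{r+n}. The recurrence is
  D(n) a_n - 2 a_{n-1} + 2 a_{n-2} = 0,  where D(n) = (r+n)(r+n-1) + (1)(r+n) + (-1/25).
  a_n = [2 a_{n-1} - 2 a_{n-2}] / D(n).
Since the indicial polynomial factors as (r - r_1)(r - r_2), D(n) = (r_1 + n - r_1)(r_1 + n - r_2) = n(n + 2/5).
Evaluating step by step (a_0 = 1):
  n = 1: D(1) = 1(1 + 2/5) = 7/5; numerator = 2(1) = 2; a_1 = (2)/(7/5) = 10/7
  n = 2: D(2) = 2(2 + 2/5) = 24/5; numerator = 2(10/7) - 2(1) = 6/7; a_2 = (6/7)/(24/5) = 5/28
  n = 3: D(3) = 3(3 + 2/5) = 51/5; numerator = 2(5/28) - 2(10/7) = -5/2; a_3 = (-5/2)/(51/5) = -25/102
  n = 4: D(4) = 4(4 + 2/5) = 88/5; numerator = 2(-25/102) - 2(5/28) = -605/714; a_4 = (-605/714)/(88/5) = -275/5712
  n = 5: D(5) = 5(5 + 2/5) = 27; numerator = 2(-275/5712) - 2(-25/102) = 375/952; a_5 = (375/952)/(27) = 125/8568

r = 1/5; a_0 = 1; a_1 = 10/7; a_2 = 5/28; a_3 = -25/102; a_4 = -275/5712; a_5 = 125/8568


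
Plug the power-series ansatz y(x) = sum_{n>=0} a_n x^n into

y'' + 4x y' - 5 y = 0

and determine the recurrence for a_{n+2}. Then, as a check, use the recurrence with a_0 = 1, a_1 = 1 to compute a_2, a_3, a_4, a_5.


Substitute y = sum_n a_n x^n.
y''(x) has coefficient (n+2)(n+1) a_{n+2} at x^n;
4 x y'(x) has coefficient 4 n a_n at x^n (shift);
-5 y(x) has coefficient -5 a_n at x^n.
Matching x^n: (n+2)(n+1) a_{n+2} + (4n - 5) a_n = 0.
Thus a_{n+2} = (-4n + 5) / ((n+1)(n+2)) * a_n.

Check with a_0 = 1, a_1 = 1 (apply the recurrence for n = 0, 1, 2, 3): a_0 = 1, a_1 = 1, a_2 = 5/2, a_3 = 1/6, a_4 = -5/8, a_5 = -7/120.

a_(n+2) = (-4n + 5) / ((n+1)(n+2)) * a_n; check: a_0 = 1, a_1 = 1, a_2 = 5/2, a_3 = 1/6, a_4 = -5/8, a_5 = -7/120


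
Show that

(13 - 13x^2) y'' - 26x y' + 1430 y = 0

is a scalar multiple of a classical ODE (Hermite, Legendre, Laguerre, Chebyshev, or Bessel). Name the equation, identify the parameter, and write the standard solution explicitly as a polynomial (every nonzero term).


All three coefficients share the factor 13; dividing through by 13 gives  (1 - x^2) y'' - 2x y' + 110 y = 0.
This matches the Legendre equation (1 - x^2) y'' - 2x y' + n(n+1) y = 0 (note the -2x y' term) with n(n+1) = 110, so n = 10; the polynomial solution is P_10(x).
With y = sum_k a_k x^k, matching x^k gives (k+2)(k+1) a_{k+2} = [k(k+1) - n(n+1)] a_k = (k - 10)(k + 11) a_k. The right side vanishes at k = 10, so the series with the parity of 10 terminates at degree 10.
Standard normalization (P_n(1) = 1): leading coefficient (2n)!/(2^n (n!)^2) = 2432902008176640000/(1024*13168189440000) = 46189/256, so a_10 = 46189/256. Work downward with a_k = (k+1)(k+2) a_{k+2} / ((k - 10)(k + 11)):
  a_8 = (9)(10)(46189/256) / ((8 - 10)(8 + 11)) = (2078505/128)/(-38) = -109395/256
  a_6 = (7)(8)(-109395/256) / ((6 - 10)(6 + 11)) = (-765765/32)/(-68) = 45045/128
  a_4 = (5)(6)(45045/128) / ((4 - 10)(4 + 11)) = (675675/64)/(-90) = -15015/128
  a_2 = (3)(4)(-15015/128) / ((2 - 10)(2 + 11)) = (-45045/32)/(-104) = 3465/256
  a_0 = (1)(2)(3465/256) / ((0 - 10)(0 + 11)) = (3465/128)/(-110) = -63/256
Hence P_10(x) = 46189 x^10/256 - 109395 x^8/256 + 45045 x^6/128 - 15015 x^4/128 + 3465 x^2/256 - 63/256.

P_10(x); series = 46189 x^10/256 - 109395 x^8/256 + 45045 x^6/128 - 15015 x^4/128 + 3465 x^2/256 - 63/256


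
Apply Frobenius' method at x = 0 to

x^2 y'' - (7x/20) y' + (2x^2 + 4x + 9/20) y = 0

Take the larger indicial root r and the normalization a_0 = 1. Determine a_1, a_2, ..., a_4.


Write in Frobenius form y'' + (p(x)/x) y' + (q(x)/x^2) y = 0:
  p(x) = -7/20,  q(x) = 2x^2 + 4x + 9/20.
Indicial equation: r(r-1) + (-7/20) r + (9/20) = 0 -> roots r_1 = 3/4, r_2 = 3/5.
Take r = r_1 = 3/4. Let y(x) = x^r sum_{n>=0} a_n x^n with a_0 = 1.
Substitute y = x^r sum a_n x^n and match x^{r+n}. The recurrence is
  D(n) a_n + 4 a_{n-1} + 2 a_{n-2} = 0,  where D(n) = (r+n)(r+n-1) + (-7/20)(r+n) + (9/20).
  a_n = [-4 a_{n-1} - 2 a_{n-2}] / D(n).
Since the indicial polynomial factors as (r - r_1)(r - r_2), D(n) = (r_1 + n - r_1)(r_1 + n - r_2) = n(n + 3/20).
Evaluating step by step (a_0 = 1):
  n = 1: D(1) = 1(1 + 3/20) = 23/20; numerator = -4(1) = -4; a_1 = (-4)/(23/20) = -80/23
  n = 2: D(2) = 2(2 + 3/20) = 43/10; numerator = -4(-80/23) - 2(1) = 274/23; a_2 = (274/23)/(43/10) = 2740/989
  n = 3: D(3) = 3(3 + 3/20) = 189/20; numerator = -4(2740/989) - 2(-80/23) = -4080/989; a_3 = (-4080/989)/(189/20) = -27200/62307
  n = 4: D(4) = 4(4 + 3/20) = 83/5; numerator = -4(-27200/62307) - 2(2740/989) = -10280/2709; a_4 = (-10280/2709)/(83/5) = -51400/224847

r = 3/4; a_0 = 1; a_1 = -80/23; a_2 = 2740/989; a_3 = -27200/62307; a_4 = -51400/224847


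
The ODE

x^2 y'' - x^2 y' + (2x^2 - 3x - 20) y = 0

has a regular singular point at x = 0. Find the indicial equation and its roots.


Divide by x^2 to reach normal form y'' + P_1(x) y' + P_2(x) y = 0 with P_1(x) = -1 and P_2(x) = 2 - 3/x - 20/x^2.
x = 0 is a singular point because the y-coefficient 2 - 3/x - 20/x^2 has a pole at x = 0.
It is a regular singular point because x P_1(x) = p(x) = -x and x^2 P_2(x) = q(x) = 2x^2 - 3x - 20 are polynomials, hence analytic at x = 0.
p(0) = 0,  q(0) = -20.
Indicial equation: r(r-1) + p(0) r + q(0) = 0, i.e. r^2 + (p(0) - 1) r + q(0) = 0, i.e. r^2 - 1 r - 20 = 0.
Discriminant: (-1)^2 - 4(-20) = 81, so r = (1 ± 9)/2.
Solving: r_1 = 5, r_2 = -4.

indicial: r^2 - 1 r - 20 = 0; roots r_1 = 5, r_2 = -4


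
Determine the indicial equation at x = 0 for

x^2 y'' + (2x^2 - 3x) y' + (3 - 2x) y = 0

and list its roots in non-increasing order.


Divide by x^2 to reach normal form y'' + P_1(x) y' + P_2(x) y = 0 with P_1(x) = 2 - 3/x and P_2(x) = -2/x + 3/x^2.
x = 0 is a singular point because the y'-coefficient 2 - 3/x has a pole at x = 0 and the y-coefficient -2/x + 3/x^2 has a pole at x = 0.
It is a regular singular point because x P_1(x) = p(x) = 2x - 3 and x^2 P_2(x) = q(x) = 3 - 2x are polynomials, hence analytic at x = 0.
p(0) = -3,  q(0) = 3.
Indicial equation: r(r-1) + p(0) r + q(0) = 0, i.e. r^2 + (p(0) - 1) r + q(0) = 0, i.e. r^2 - 4 r + 3 = 0.
Discriminant: (-4)^2 - 4(3) = 4, so r = (4 ± 2)/2.
Solving: r_1 = 3, r_2 = 1.

indicial: r^2 - 4 r + 3 = 0; roots r_1 = 3, r_2 = 1


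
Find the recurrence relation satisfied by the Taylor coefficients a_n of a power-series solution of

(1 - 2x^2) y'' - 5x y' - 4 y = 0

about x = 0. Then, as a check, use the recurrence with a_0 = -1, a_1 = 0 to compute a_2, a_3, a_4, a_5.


Substitute y = sum_n a_n x^n.
(1 - 2 x^2) y'' contributes (n+2)(n+1) a_{n+2} - 2 n(n-1) a_n at x^n.
-5 x y'(x) contributes -5 n a_n at x^n.
-4 y(x) contributes -4 a_n at x^n.
Matching x^n: (n+2)(n+1) a_{n+2} + (-2 n(n-1) - 5 n - 4) a_n = 0.
Thus a_{n+2} = (2 n(n-1) + 5 n + 4) / ((n+1)(n+2)) * a_n.

Check with a_0 = -1, a_1 = 0 (apply the recurrence for n = 0, 1, 2, 3): a_0 = -1, a_1 = 0, a_2 = -2, a_3 = 0, a_4 = -3, a_5 = 0.

a_(n+2) = (2 n(n-1) + 5 n + 4) / ((n+1)(n+2)) * a_n; check: a_0 = -1, a_1 = 0, a_2 = -2, a_3 = 0, a_4 = -3, a_5 = 0


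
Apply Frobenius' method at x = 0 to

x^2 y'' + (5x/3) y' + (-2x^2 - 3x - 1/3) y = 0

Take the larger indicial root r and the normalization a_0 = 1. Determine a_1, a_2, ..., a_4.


Write in Frobenius form y'' + (p(x)/x) y' + (q(x)/x^2) y = 0:
  p(x) = 5/3,  q(x) = -2x^2 - 3x - 1/3.
Indicial equation: r(r-1) + (5/3) r + (-1/3) = 0 -> roots r_1 = 1/3, r_2 = -1.
Take r = r_1 = 1/3. Let y(x) = x^r sum_{n>=0} a_n x^n with a_0 = 1.
Substitute y = x^r sum a_n x^n and match x^{r+n}. The recurrence is
  D(n) a_n - 3 a_{n-1} - 2 a_{n-2} = 0,  where D(n) = (r+n)(r+n-1) + (5/3)(r+n) + (-1/3).
  a_n = [3 a_{n-1} + 2 a_{n-2}] / D(n).
Since the indicial polynomial factors as (r - r_1)(r - r_2), D(n) = (r_1 + n - r_1)(r_1 + n - r_2) = n(n + 4/3).
Evaluating step by step (a_0 = 1):
  n = 1: D(1) = 1(1 + 4/3) = 7/3; numerator = 3(1) = 3; a_1 = (3)/(7/3) = 9/7
  n = 2: D(2) = 2(2 + 4/3) = 20/3; numerator = 3(9/7) + 2(1) = 41/7; a_2 = (41/7)/(20/3) = 123/140
  n = 3: D(3) = 3(3 + 4/3) = 13; numerator = 3(123/140) + 2(9/7) = 729/140; a_3 = (729/140)/(13) = 729/1820
  n = 4: D(4) = 4(4 + 4/3) = 64/3; numerator = 3(729/1820) + 2(123/140) = 1077/364; a_4 = (1077/364)/(64/3) = 3231/23296

r = 1/3; a_0 = 1; a_1 = 9/7; a_2 = 123/140; a_3 = 729/1820; a_4 = 3231/23296


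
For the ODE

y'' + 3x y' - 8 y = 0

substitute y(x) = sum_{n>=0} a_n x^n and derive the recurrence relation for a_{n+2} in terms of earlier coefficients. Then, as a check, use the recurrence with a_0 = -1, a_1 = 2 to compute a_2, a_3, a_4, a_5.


Substitute y = sum_n a_n x^n.
y''(x) has coefficient (n+2)(n+1) a_{n+2} at x^n;
3 x y'(x) has coefficient 3 n a_n at x^n (shift);
-8 y(x) has coefficient -8 a_n at x^n.
Matching x^n: (n+2)(n+1) a_{n+2} + (3n - 8) a_n = 0.
Thus a_{n+2} = (-3n + 8) / ((n+1)(n+2)) * a_n.

Check with a_0 = -1, a_1 = 2 (apply the recurrence for n = 0, 1, 2, 3): a_0 = -1, a_1 = 2, a_2 = -4, a_3 = 5/3, a_4 = -2/3, a_5 = -1/12.

a_(n+2) = (-3n + 8) / ((n+1)(n+2)) * a_n; check: a_0 = -1, a_1 = 2, a_2 = -4, a_3 = 5/3, a_4 = -2/3, a_5 = -1/12


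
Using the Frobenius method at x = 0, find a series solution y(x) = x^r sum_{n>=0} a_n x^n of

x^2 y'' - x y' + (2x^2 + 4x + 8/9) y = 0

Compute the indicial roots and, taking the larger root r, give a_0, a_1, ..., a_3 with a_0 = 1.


Write in Frobenius form y'' + (p(x)/x) y' + (q(x)/x^2) y = 0:
  p(x) = -1,  q(x) = 2x^2 + 4x + 8/9.
Indicial equation: r(r-1) + (-1) r + (8/9) = 0 -> roots r_1 = 4/3, r_2 = 2/3.
Take r = r_1 = 4/3. Let y(x) = x^r sum_{n>=0} a_n x^n with a_0 = 1.
Substitute y = x^r sum a_n x^n and match x^{r+n}. The recurrence is
  D(n) a_n + 4 a_{n-1} + 2 a_{n-2} = 0,  where D(n) = (r+n)(r+n-1) + (-1)(r+n) + (8/9).
  a_n = [-4 a_{n-1} - 2 a_{n-2}] / D(n).
Since the indicial polynomial factors as (r - r_1)(r - r_2), D(n) = (r_1 + n - r_1)(r_1 + n - r_2) = n(n + 2/3).
Evaluating step by step (a_0 = 1):
  n = 1: D(1) = 1(1 + 2/3) = 5/3; numerator = -4(1) = -4; a_1 = (-4)/(5/3) = -12/5
  n = 2: D(2) = 2(2 + 2/3) = 16/3; numerator = -4(-12/5) - 2(1) = 38/5; a_2 = (38/5)/(16/3) = 57/40
  n = 3: D(3) = 3(3 + 2/3) = 11; numerator = -4(57/40) - 2(-12/5) = -9/10; a_3 = (-9/10)/(11) = -9/110

r = 4/3; a_0 = 1; a_1 = -12/5; a_2 = 57/40; a_3 = -9/110


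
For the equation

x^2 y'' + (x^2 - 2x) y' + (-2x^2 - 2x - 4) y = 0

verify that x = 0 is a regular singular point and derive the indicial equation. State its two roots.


Divide by x^2 to reach normal form y'' + P_1(x) y' + P_2(x) y = 0 with P_1(x) = 1 - 2/x and P_2(x) = -2 - 2/x - 4/x^2.
x = 0 is a singular point because the y'-coefficient 1 - 2/x has a pole at x = 0 and the y-coefficient -2 - 2/x - 4/x^2 has a pole at x = 0.
It is a regular singular point because x P_1(x) = p(x) = x - 2 and x^2 P_2(x) = q(x) = -2x^2 - 2x - 4 are polynomials, hence analytic at x = 0.
p(0) = -2,  q(0) = -4.
Indicial equation: r(r-1) + p(0) r + q(0) = 0, i.e. r^2 + (p(0) - 1) r + q(0) = 0, i.e. r^2 - 3 r - 4 = 0.
Discriminant: (-3)^2 - 4(-4) = 25, so r = (3 ± 5)/2.
Solving: r_1 = 4, r_2 = -1.

indicial: r^2 - 3 r - 4 = 0; roots r_1 = 4, r_2 = -1


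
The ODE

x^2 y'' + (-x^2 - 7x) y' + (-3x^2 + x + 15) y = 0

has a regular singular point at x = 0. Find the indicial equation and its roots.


Divide by x^2 to reach normal form y'' + P_1(x) y' + P_2(x) y = 0 with P_1(x) = -1 - 7/x and P_2(x) = -3 + 1/x + 15/x^2.
x = 0 is a singular point because the y'-coefficient -1 - 7/x has a pole at x = 0 and the y-coefficient -3 + 1/x + 15/x^2 has a pole at x = 0.
It is a regular singular point because x P_1(x) = p(x) = -x - 7 and x^2 P_2(x) = q(x) = -3x^2 + x + 15 are polynomials, hence analytic at x = 0.
p(0) = -7,  q(0) = 15.
Indicial equation: r(r-1) + p(0) r + q(0) = 0, i.e. r^2 + (p(0) - 1) r + q(0) = 0, i.e. r^2 - 8 r + 15 = 0.
Discriminant: (-8)^2 - 4(15) = 4, so r = (8 ± 2)/2.
Solving: r_1 = 5, r_2 = 3.

indicial: r^2 - 8 r + 15 = 0; roots r_1 = 5, r_2 = 3


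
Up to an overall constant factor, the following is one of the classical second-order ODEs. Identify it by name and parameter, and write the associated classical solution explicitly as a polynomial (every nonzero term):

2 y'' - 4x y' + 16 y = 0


All three coefficients share the factor 2; dividing through by 2 gives  y'' - 2x y' + 8 y = 0.
This matches the Hermite equation y'' - 2x y' + 2n y = 0 with 2n = 8, so n = 4; the polynomial solution is H_4(x).
With y = sum_k a_k x^k, matching x^k gives (k+2)(k+1) a_{k+2} = 2(k - n) a_k = 2(k - 4) a_k. The right side vanishes at k = 4, so the series with the parity of 4 terminates at degree 4.
Standard normalization: leading coefficient of H_n is 2^n, so a_4 = 2^4 = 16. Work downward with a_k = (k+1)(k+2) a_{k+2} / (2(k - n)):
  a_2 = (3)(4)(16) / (2(2 - 4)) = 192/(-4) = -48
  a_0 = (1)(2)(-48) / (2(0 - 4)) = -96/(-8) = 12
Hence H_4(x) = 16 x^4 - 48 x^2 + 12.

H_4(x); series = 16 x^4 - 48 x^2 + 12


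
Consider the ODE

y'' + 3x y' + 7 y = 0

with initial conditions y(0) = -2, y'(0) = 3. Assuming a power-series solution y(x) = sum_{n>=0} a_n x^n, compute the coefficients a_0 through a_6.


Ansatz: y(x) = sum_{n>=0} a_n x^n, so y'(x) = sum_{n>=1} n a_n x^(n-1) and y''(x) = sum_{n>=2} n(n-1) a_n x^(n-2).
Substitute into P(x) y'' + Q(x) y' + R(x) y = 0 with P(x) = 1, Q(x) = 3x, R(x) = 7, and match powers of x.
Initial conditions: a_0 = -2, a_1 = 3.
Setting the coefficient of each power of x to zero and solving order by order (substituting the coefficients already found):
  x^0: 2 a_2 + 7 a_0 = 0  ->  2 a_2 = -7 a_0 = 14  ->  a_2 = 7
  x^1: 6 a_3 + 10 a_1 = 0  ->  6 a_3 = -10 a_1 = -30  ->  a_3 = -5
  x^2: 12 a_4 + 13 a_2 = 0  ->  12 a_4 = -13 a_2 = -91  ->  a_4 = -91/12
  x^3: 20 a_5 + 16 a_3 = 0  ->  20 a_5 = -16 a_3 = 80  ->  a_5 = 4
  x^4: 30 a_6 + 19 a_4 = 0  ->  30 a_6 = -19 a_4 = 1729/12  ->  a_6 = 1729/360
Truncated series: y(x) = -2 + 3 x + 7 x^2 - 5 x^3 - (91/12) x^4 + 4 x^5 + (1729/360) x^6 + O(x^7).

a_0 = -2; a_1 = 3; a_2 = 7; a_3 = -5; a_4 = -91/12; a_5 = 4; a_6 = 1729/360


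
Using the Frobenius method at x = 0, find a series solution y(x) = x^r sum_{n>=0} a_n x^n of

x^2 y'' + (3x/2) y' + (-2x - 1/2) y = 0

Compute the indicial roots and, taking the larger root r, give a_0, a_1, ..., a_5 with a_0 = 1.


Write in Frobenius form y'' + (p(x)/x) y' + (q(x)/x^2) y = 0:
  p(x) = 3/2,  q(x) = -2x - 1/2.
Indicial equation: r(r-1) + (3/2) r + (-1/2) = 0 -> roots r_1 = 1/2, r_2 = -1.
Take r = r_1 = 1/2. Let y(x) = x^r sum_{n>=0} a_n x^n with a_0 = 1.
Substitute y = x^r sum a_n x^n and match x^{r+n}. The recurrence is
  D(n) a_n - 2 a_{n-1} = 0,  where D(n) = (r+n)(r+n-1) + (3/2)(r+n) + (-1/2).
  a_n = 2 / D(n) * a_{n-1}.
Since the indicial polynomial factors as (r - r_1)(r - r_2), D(n) = (r_1 + n - r_1)(r_1 + n - r_2) = n(n + 3/2).
Evaluating step by step (a_0 = 1):
  n = 1: D(1) = 1(1 + 3/2) = 5/2; numerator = 2(1) = 2; a_1 = (2)/(5/2) = 4/5
  n = 2: D(2) = 2(2 + 3/2) = 7; numerator = 2(4/5) = 8/5; a_2 = (8/5)/(7) = 8/35
  n = 3: D(3) = 3(3 + 3/2) = 27/2; numerator = 2(8/35) = 16/35; a_3 = (16/35)/(27/2) = 32/945
  n = 4: D(4) = 4(4 + 3/2) = 22; numerator = 2(32/945) = 64/945; a_4 = (64/945)/(22) = 32/10395
  n = 5: D(5) = 5(5 + 3/2) = 65/2; numerator = 2(32/10395) = 64/10395; a_5 = (64/10395)/(65/2) = 128/675675

r = 1/2; a_0 = 1; a_1 = 4/5; a_2 = 8/35; a_3 = 32/945; a_4 = 32/10395; a_5 = 128/675675


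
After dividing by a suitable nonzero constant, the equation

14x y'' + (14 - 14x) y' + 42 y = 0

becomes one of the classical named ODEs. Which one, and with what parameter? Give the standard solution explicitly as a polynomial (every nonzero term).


All three coefficients share the factor 14; dividing through by 14 gives  x y'' + (1 - x) y' + 3 y = 0.
This matches the Laguerre equation x y'' + (1 - x) y' + n y = 0 with n = 3; the polynomial solution is L_3(x).
With y = sum_k a_k x^k, matching x^k gives (k+1)k a_{k+1} + (k+1) a_{k+1} - k a_k + n a_k = 0, i.e. (k+1)^2 a_{k+1} = (k - n) a_k = (k - 3) a_k. The right side vanishes at k = 3, so the series terminates at degree 3.
Standard normalization L_n(0) = 1 gives a_0 = 1. Work upward with a_{k+1} = (k - 3) a_k / (k+1)^2:
  a_1 = (0 - 3)(1) / 1^2 = -3/1 = -3
  a_2 = (1 - 3)(-3) / 2^2 = 6/4 = 3/2
  a_3 = (2 - 3)(3/2) / 3^2 = (-3/2)/9 = -1/6
Hence L_3(x) = -x^3/6 + 3 x^2/2 - 3 x + 1.

L_3(x); series = -x^3/6 + 3 x^2/2 - 3 x + 1


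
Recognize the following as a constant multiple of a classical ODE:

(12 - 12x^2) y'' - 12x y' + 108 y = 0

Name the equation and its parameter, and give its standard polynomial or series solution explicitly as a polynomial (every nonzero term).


All three coefficients share the factor 12; dividing through by 12 gives  (1 - x^2) y'' - x y' + 9 y = 0.
This matches the Chebyshev equation (1 - x^2) y'' - x y' + n^2 y = 0 (note the -x y' term, not -2x y') with n^2 = 9, so n = 3; the polynomial solution is T_3(x).
With y = sum_k a_k x^k, matching x^k gives (k+2)(k+1) a_{k+2} = (k^2 - n^2) a_k = (k - 3)(k + 3) a_k. The right side vanishes at k = 3, so the series with the parity of 3 terminates at degree 3.
Standard normalization: leading coefficient of T_n is 2^(n-1), so a_3 = 2^2 = 4. Work downward with a_k = (k+1)(k+2) a_{k+2} / ((k - 3)(k + 3)):
  a_1 = (2)(3)(4) / ((1 - 3)(1 + 3)) = 24/(-8) = -3
Hence T_3(x) = 4 x^3 - 3 x.

T_3(x); series = 4 x^3 - 3 x


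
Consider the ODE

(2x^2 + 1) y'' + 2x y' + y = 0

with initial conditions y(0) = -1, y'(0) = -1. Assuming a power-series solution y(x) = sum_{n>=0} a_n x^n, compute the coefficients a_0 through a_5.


Ansatz: y(x) = sum_{n>=0} a_n x^n, so y'(x) = sum_{n>=1} n a_n x^(n-1) and y''(x) = sum_{n>=2} n(n-1) a_n x^(n-2).
Substitute into P(x) y'' + Q(x) y' + R(x) y = 0 with P(x) = 2x^2 + 1, Q(x) = 2x, R(x) = 1, and match powers of x.
Initial conditions: a_0 = -1, a_1 = -1.
Setting the coefficient of each power of x to zero and solving order by order (substituting the coefficients already found):
  x^0: 2 a_2 + a_0 = 0  ->  2 a_2 = -a_0 = 1  ->  a_2 = 1/2
  x^1: 6 a_3 + 3 a_1 = 0  ->  6 a_3 = -3 a_1 = 3  ->  a_3 = 1/2
  x^2: 12 a_4 + 9 a_2 = 0  ->  12 a_4 = -9 a_2 = -9/2  ->  a_4 = -3/8
  x^3: 20 a_5 + 19 a_3 = 0  ->  20 a_5 = -19 a_3 = -19/2  ->  a_5 = -19/40
Truncated series: y(x) = -1 - x + (1/2) x^2 + (1/2) x^3 - (3/8) x^4 - (19/40) x^5 + O(x^6).

a_0 = -1; a_1 = -1; a_2 = 1/2; a_3 = 1/2; a_4 = -3/8; a_5 = -19/40


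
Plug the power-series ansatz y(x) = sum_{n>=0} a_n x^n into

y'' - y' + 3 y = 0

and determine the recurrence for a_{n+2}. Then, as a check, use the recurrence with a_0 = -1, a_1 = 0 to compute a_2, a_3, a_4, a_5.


Substitute y = sum_n a_n x^n.
y''(x) has coefficient (n+2)(n+1) a_{n+2} at x^n;
-y'(x) has coefficient -(n+1) a_{n+1} at x^n;
3 y(x) has coefficient 3 a_n at x^n.
Matching x^n: (n+2)(n+1) a_{n+2} - (n+1) a_{n+1} + 3 a_n = 0.
Thus a_{n+2} = [(n+1) a_{n+1} - 3 a_n] / ((n+1)(n+2)).

Check with a_0 = -1, a_1 = 0 (apply the recurrence for n = 0, 1, 2, 3): a_0 = -1, a_1 = 0, a_2 = 3/2, a_3 = 1/2, a_4 = -1/4, a_5 = -1/8.

a_(n+2) = [(n+1) a_(n+1) - 3 a_n] / ((n+1)(n+2)); check: a_0 = -1, a_1 = 0, a_2 = 3/2, a_3 = 1/2, a_4 = -1/4, a_5 = -1/8


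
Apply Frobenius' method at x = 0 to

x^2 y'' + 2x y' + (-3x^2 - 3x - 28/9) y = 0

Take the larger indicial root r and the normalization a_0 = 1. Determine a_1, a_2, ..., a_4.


Write in Frobenius form y'' + (p(x)/x) y' + (q(x)/x^2) y = 0:
  p(x) = 2,  q(x) = -3x^2 - 3x - 28/9.
Indicial equation: r(r-1) + (2) r + (-28/9) = 0 -> roots r_1 = 4/3, r_2 = -7/3.
Take r = r_1 = 4/3. Let y(x) = x^r sum_{n>=0} a_n x^n with a_0 = 1.
Substitute y = x^r sum a_n x^n and match x^{r+n}. The recurrence is
  D(n) a_n - 3 a_{n-1} - 3 a_{n-2} = 0,  where D(n) = (r+n)(r+n-1) + (2)(r+n) + (-28/9).
  a_n = [3 a_{n-1} + 3 a_{n-2}] / D(n).
Since the indicial polynomial factors as (r - r_1)(r - r_2), D(n) = (r_1 + n - r_1)(r_1 + n - r_2) = n(n + 11/3).
Evaluating step by step (a_0 = 1):
  n = 1: D(1) = 1(1 + 11/3) = 14/3; numerator = 3(1) = 3; a_1 = (3)/(14/3) = 9/14
  n = 2: D(2) = 2(2 + 11/3) = 34/3; numerator = 3(9/14) + 3(1) = 69/14; a_2 = (69/14)/(34/3) = 207/476
  n = 3: D(3) = 3(3 + 11/3) = 20; numerator = 3(207/476) + 3(9/14) = 1539/476; a_3 = (1539/476)/(20) = 1539/9520
  n = 4: D(4) = 4(4 + 11/3) = 92/3; numerator = 3(1539/9520) + 3(207/476) = 17037/9520; a_4 = (17037/9520)/(92/3) = 51111/875840

r = 4/3; a_0 = 1; a_1 = 9/14; a_2 = 207/476; a_3 = 1539/9520; a_4 = 51111/875840


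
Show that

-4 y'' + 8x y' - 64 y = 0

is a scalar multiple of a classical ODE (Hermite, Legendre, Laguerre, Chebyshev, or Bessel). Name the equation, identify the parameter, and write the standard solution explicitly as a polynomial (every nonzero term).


All three coefficients share the factor -4; dividing through by -4 gives  y'' - 2x y' + 16 y = 0.
This matches the Hermite equation y'' - 2x y' + 2n y = 0 with 2n = 16, so n = 8; the polynomial solution is H_8(x).
With y = sum_k a_k x^k, matching x^k gives (k+2)(k+1) a_{k+2} = 2(k - n) a_k = 2(k - 8) a_k. The right side vanishes at k = 8, so the series with the parity of 8 terminates at degree 8.
Standard normalization: leading coefficient of H_n is 2^n, so a_8 = 2^8 = 256. Work downward with a_k = (k+1)(k+2) a_{k+2} / (2(k - n)):
  a_6 = (7)(8)(256) / (2(6 - 8)) = 14336/(-4) = -3584
  a_4 = (5)(6)(-3584) / (2(4 - 8)) = -107520/(-8) = 13440
  a_2 = (3)(4)(13440) / (2(2 - 8)) = 161280/(-12) = -13440
  a_0 = (1)(2)(-13440) / (2(0 - 8)) = -26880/(-16) = 1680
Hence H_8(x) = 256 x^8 - 3584 x^6 + 13440 x^4 - 13440 x^2 + 1680.

H_8(x); series = 256 x^8 - 3584 x^6 + 13440 x^4 - 13440 x^2 + 1680


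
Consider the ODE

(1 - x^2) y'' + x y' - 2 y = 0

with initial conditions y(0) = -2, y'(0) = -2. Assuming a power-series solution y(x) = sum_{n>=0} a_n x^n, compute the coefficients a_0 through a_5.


Ansatz: y(x) = sum_{n>=0} a_n x^n, so y'(x) = sum_{n>=1} n a_n x^(n-1) and y''(x) = sum_{n>=2} n(n-1) a_n x^(n-2).
Substitute into P(x) y'' + Q(x) y' + R(x) y = 0 with P(x) = 1 - x^2, Q(x) = x, R(x) = -2, and match powers of x.
Initial conditions: a_0 = -2, a_1 = -2.
Setting the coefficient of each power of x to zero and solving order by order (substituting the coefficients already found):
  x^0: 2 a_2 - 2 a_0 = 0  ->  2 a_2 = 2 a_0 = -4  ->  a_2 = -2
  x^1: 6 a_3 - a_1 = 0  ->  6 a_3 = a_1 = -2  ->  a_3 = -1/3
  x^2: 12 a_4 - 2 a_2 = 0  ->  12 a_4 = 2 a_2 = -4  ->  a_4 = -1/3
  x^3: 20 a_5 - 5 a_3 = 0  ->  20 a_5 = 5 a_3 = -5/3  ->  a_5 = -1/12
Truncated series: y(x) = -2 - 2 x - 2 x^2 - (1/3) x^3 - (1/3) x^4 - (1/12) x^5 + O(x^6).

a_0 = -2; a_1 = -2; a_2 = -2; a_3 = -1/3; a_4 = -1/3; a_5 = -1/12


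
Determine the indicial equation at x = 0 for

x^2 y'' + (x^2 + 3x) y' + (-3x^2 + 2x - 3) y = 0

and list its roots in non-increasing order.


Divide by x^2 to reach normal form y'' + P_1(x) y' + P_2(x) y = 0 with P_1(x) = 1 + 3/x and P_2(x) = -3 + 2/x - 3/x^2.
x = 0 is a singular point because the y'-coefficient 1 + 3/x has a pole at x = 0 and the y-coefficient -3 + 2/x - 3/x^2 has a pole at x = 0.
It is a regular singular point because x P_1(x) = p(x) = x + 3 and x^2 P_2(x) = q(x) = -3x^2 + 2x - 3 are polynomials, hence analytic at x = 0.
p(0) = 3,  q(0) = -3.
Indicial equation: r(r-1) + p(0) r + q(0) = 0, i.e. r^2 + (p(0) - 1) r + q(0) = 0, i.e. r^2 + 2 r - 3 = 0.
Discriminant: (2)^2 - 4(-3) = 16, so r = (-2 ± 4)/2.
Solving: r_1 = 1, r_2 = -3.

indicial: r^2 + 2 r - 3 = 0; roots r_1 = 1, r_2 = -3


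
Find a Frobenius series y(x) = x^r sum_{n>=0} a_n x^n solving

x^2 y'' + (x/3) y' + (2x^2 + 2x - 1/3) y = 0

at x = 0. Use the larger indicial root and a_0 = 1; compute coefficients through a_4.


Write in Frobenius form y'' + (p(x)/x) y' + (q(x)/x^2) y = 0:
  p(x) = 1/3,  q(x) = 2x^2 + 2x - 1/3.
Indicial equation: r(r-1) + (1/3) r + (-1/3) = 0 -> roots r_1 = 1, r_2 = -1/3.
Take r = r_1 = 1. Let y(x) = x^r sum_{n>=0} a_n x^n with a_0 = 1.
Substitute y = x^r sum a_n x^n and match x^{r+n}. The recurrence is
  D(n) a_n + 2 a_{n-1} + 2 a_{n-2} = 0,  where D(n) = (r+n)(r+n-1) + (1/3)(r+n) + (-1/3).
  a_n = [-2 a_{n-1} - 2 a_{n-2}] / D(n).
Since the indicial polynomial factors as (r - r_1)(r - r_2), D(n) = (r_1 + n - r_1)(r_1 + n - r_2) = n(n + 4/3).
Evaluating step by step (a_0 = 1):
  n = 1: D(1) = 1(1 + 4/3) = 7/3; numerator = -2(1) = -2; a_1 = (-2)/(7/3) = -6/7
  n = 2: D(2) = 2(2 + 4/3) = 20/3; numerator = -2(-6/7) - 2(1) = -2/7; a_2 = (-2/7)/(20/3) = -3/70
  n = 3: D(3) = 3(3 + 4/3) = 13; numerator = -2(-3/70) - 2(-6/7) = 9/5; a_3 = (9/5)/(13) = 9/65
  n = 4: D(4) = 4(4 + 4/3) = 64/3; numerator = -2(9/65) - 2(-3/70) = -87/455; a_4 = (-87/455)/(64/3) = -261/29120

r = 1; a_0 = 1; a_1 = -6/7; a_2 = -3/70; a_3 = 9/65; a_4 = -261/29120


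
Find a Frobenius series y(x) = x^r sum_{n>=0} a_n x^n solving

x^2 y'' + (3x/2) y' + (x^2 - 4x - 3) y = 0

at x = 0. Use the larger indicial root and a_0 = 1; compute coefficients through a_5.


Write in Frobenius form y'' + (p(x)/x) y' + (q(x)/x^2) y = 0:
  p(x) = 3/2,  q(x) = x^2 - 4x - 3.
Indicial equation: r(r-1) + (3/2) r + (-3) = 0 -> roots r_1 = 3/2, r_2 = -2.
Take r = r_1 = 3/2. Let y(x) = x^r sum_{n>=0} a_n x^n with a_0 = 1.
Substitute y = x^r sum a_n x^n and match x^{r+n}. The recurrence is
  D(n) a_n - 4 a_{n-1} + 1 a_{n-2} = 0,  where D(n) = (r+n)(r+n-1) + (3/2)(r+n) + (-3).
  a_n = [4 a_{n-1} - 1 a_{n-2}] / D(n).
Since the indicial polynomial factors as (r - r_1)(r - r_2), D(n) = (r_1 + n - r_1)(r_1 + n - r_2) = n(n + 7/2).
Evaluating step by step (a_0 = 1):
  n = 1: D(1) = 1(1 + 7/2) = 9/2; numerator = 4(1) = 4; a_1 = (4)/(9/2) = 8/9
  n = 2: D(2) = 2(2 + 7/2) = 11; numerator = 4(8/9) - 1(1) = 23/9; a_2 = (23/9)/(11) = 23/99
  n = 3: D(3) = 3(3 + 7/2) = 39/2; numerator = 4(23/99) - 1(8/9) = 4/99; a_3 = (4/99)/(39/2) = 8/3861
  n = 4: D(4) = 4(4 + 7/2) = 30; numerator = 4(8/3861) - 1(23/99) = -865/3861; a_4 = (-865/3861)/(30) = -173/23166
  n = 5: D(5) = 5(5 + 7/2) = 85/2; numerator = 4(-173/23166) - 1(8/3861) = -370/11583; a_5 = (-370/11583)/(85/2) = -148/196911

r = 3/2; a_0 = 1; a_1 = 8/9; a_2 = 23/99; a_3 = 8/3861; a_4 = -173/23166; a_5 = -148/196911
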